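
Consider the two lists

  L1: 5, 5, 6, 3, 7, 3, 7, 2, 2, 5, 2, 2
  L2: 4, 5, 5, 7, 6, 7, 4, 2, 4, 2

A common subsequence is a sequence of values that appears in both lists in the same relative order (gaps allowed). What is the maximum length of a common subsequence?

Let dp[i][j] be the LCS length of the first i values of L1 and the first j values of L2. dp[i][j] = dp[i-1][j-1]+1 when the i-th and j-th values match, else max(dp[i-1][j], dp[i][j-1]).
    ·  4  5  5  7  6  7  4  2  4  2
 ·  0  0  0  0  0  0  0  0  0  0  0
 5  0  0  1  1  1  1  1  1  1  1  1
 5  0  0  1  2  2  2  2  2  2  2  2
 6  0  0  1  2  2  3  3  3  3  3  3
 3  0  0  1  2  2  3  3  3  3  3  3
 7  0  0  1  2  3  3  4  4  4  4  4
 3  0  0  1  2  3  3  4  4  4  4  4
 7  0  0  1  2  3  3  4  4  4  4  4
 2  0  0  1  2  3  3  4  4  5  5  5
 2  0  0  1  2  3  3  4  4  5  5  6
 5  0  0  1  2  3  3  4  4  5  5  6
 2  0  0  1  2  3  3  4  4  5  5  6
 2  0  0  1  2  3  3  4  4  5  5  6
dp[12][10] = 6. One LCS (by backtracking along matches): 5, 5, 6, 7, 2, 2.

6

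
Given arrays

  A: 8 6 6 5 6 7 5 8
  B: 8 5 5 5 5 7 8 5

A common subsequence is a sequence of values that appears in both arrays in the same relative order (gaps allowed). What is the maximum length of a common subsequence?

Let dp[i][j] be the LCS length of the first i values of A and the first j values of B. dp[i][j] = dp[i-1][j-1]+1 when the i-th and j-th values match, else max(dp[i-1][j], dp[i][j-1]).
    ·  8  5  5  5  5  7  8  5
 ·  0  0  0  0  0  0  0  0  0
 8  0  1  1  1  1  1  1  1  1
 6  0  1  1  1  1  1  1  1  1
 6  0  1  1  1  1  1  1  1  1
 5  0  1  2  2  2  2  2  2  2
 6  0  1  2  2  2  2  2  2  2
 7  0  1  2  2  2  2  3  3  3
 5  0  1  2  3  3  3  3  3  4
 8  0  1  2  3  3  3  3  4  4
dp[8][8] = 4. One LCS (by backtracking along matches): 8, 5, 7, 5.

4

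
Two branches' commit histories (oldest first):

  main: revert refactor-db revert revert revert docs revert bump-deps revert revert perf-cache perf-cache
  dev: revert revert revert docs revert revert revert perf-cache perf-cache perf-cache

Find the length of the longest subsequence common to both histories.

9

Match revert [3,1]; then revert [4,2]; then revert [5,3]; then docs [6,4]; then revert [7,5]; then revert [9,6]; then revert [10,7]; then perf-cache [11,9]; then perf-cache [12,10] — 9 commits in the same relative order in both, and the DP table's final entry dp[12][10] is also 9, so no common subsequence is longer.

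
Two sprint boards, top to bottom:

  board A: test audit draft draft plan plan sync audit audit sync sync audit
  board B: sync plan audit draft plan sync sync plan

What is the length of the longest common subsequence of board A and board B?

Match audit [2,3]; then draft [4,4]; then plan [6,5]; then sync [7,6]; then sync [10,7] — 5 tasks in the same relative order in both. The LCS DP gives dp[12][8] = 5, so this is optimal.

5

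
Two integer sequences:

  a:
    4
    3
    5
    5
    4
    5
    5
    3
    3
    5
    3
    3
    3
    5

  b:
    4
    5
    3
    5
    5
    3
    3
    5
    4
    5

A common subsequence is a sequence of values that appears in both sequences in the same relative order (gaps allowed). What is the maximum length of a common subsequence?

Let dp[i][j] be the LCS length of the first i values of a and the first j values of b. dp[i][j] = dp[i-1][j-1]+1 when the i-th and j-th values match, else max(dp[i-1][j], dp[i][j-1]).
    ·  4  5  3  5  5  3  3  5  4  5
 ·  0  0  0  0  0  0  0  0  0  0  0
 4  0  1  1  1  1  1  1  1  1  1  1
 3  0  1  1  2  2  2  2  2  2  2  2
 5  0  1  2  2  3  3  3  3  3  3  3
 5  0  1  2  2  3  4  4  4  4  4  4
 4  0  1  2  2  3  4  4  4  4  5  5
 5  0  1  2  2  3  4  4  4  5  5  6
 5  0  1  2  2  3  4  4  4  5  5  6
 3  0  1  2  3  3  4  5  5  5  5  6
 3  0  1  2  3  3  4  5  6  6  6  6
 5  0  1  2  3  4  4  5  6  7  7  7
 3  0  1  2  3  4  4  5  6  7  7  7
 3  0  1  2  3  4  4  5  6  7  7  7
 3  0  1  2  3  4  4  5  6  7  7  7
 5  0  1  2  3  4  5  5  6  7  7  8
dp[14][10] = 8. One LCS (by backtracking along matches): 4, 3, 5, 5, 3, 3, 5, 5.

8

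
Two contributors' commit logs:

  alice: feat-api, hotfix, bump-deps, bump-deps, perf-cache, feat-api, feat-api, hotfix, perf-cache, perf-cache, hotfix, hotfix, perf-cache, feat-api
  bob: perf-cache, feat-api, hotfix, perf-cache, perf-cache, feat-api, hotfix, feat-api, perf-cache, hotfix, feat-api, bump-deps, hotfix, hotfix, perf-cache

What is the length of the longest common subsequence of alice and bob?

9

Match feat-api (alice #1, bob #2), hotfix (alice #2, bob #3), perf-cache (alice #5, bob #5), feat-api (alice #6, bob #6), feat-api (alice #7, bob #8), hotfix (alice #8, bob #10), hotfix (alice #11, bob #13), hotfix (alice #12, bob #14), perf-cache (alice #13, bob #15) — 9 commits in the same relative order in both. dp[14][15] = 9 confirms this is the maximum.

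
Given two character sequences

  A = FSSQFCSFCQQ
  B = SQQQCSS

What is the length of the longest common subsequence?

4

Let dp[i][j] be the LCS length of the first i characters of A and the first j characters of B. dp[i][j] = dp[i-1][j-1]+1 when the i-th and j-th characters match, else max(dp[i-1][j], dp[i][j-1]).
    ·  S  Q  Q  Q  C  S  S
 ·  0  0  0  0  0  0  0  0
 F  0  0  0  0  0  0  0  0
 S  0  1  1  1  1  1  1  1
 S  0  1  1  1  1  1  2  2
 Q  0  1  2  2  2  2  2  2
 F  0  1  2  2  2  2  2  2
 C  0  1  2  2  2  3  3  3
 S  0  1  2  2  2  3  4  4
 F  0  1  2  2  2  3  4  4
 C  0  1  2  2  2  3  4  4
 Q  0  1  2  3  3  3  4  4
 Q  0  1  2  3  4  4  4  4
dp[11][7] = 4. One LCS (by backtracking along matches): SQCS.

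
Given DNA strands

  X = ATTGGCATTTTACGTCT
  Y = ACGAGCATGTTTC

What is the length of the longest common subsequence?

10

Pick A [1,1], then G [4,3], then G [5,5], then C [6,6], then A [7,7], then T [8,8], then T [10,10], then T [11,11], then T [15,12], then C [16,13]; all 10 bases appear in both, in order. dp[17][13] = 10 confirms this is the maximum.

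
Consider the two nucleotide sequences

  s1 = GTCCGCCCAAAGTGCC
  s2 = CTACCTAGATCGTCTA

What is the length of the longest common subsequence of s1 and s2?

8

Taking T at s1[2]=s2[2]; then C at s1[3]=s2[4]; then C at s1[4]=s2[5]; then G at s1[5]=s2[8]; then C at s1[8]=s2[11]; then G at s1[12]=s2[12]; then T at s1[13]=s2[13]; then C at s1[15]=s2[14] gives a common subsequence of length 8. The LCS DP gives dp[16][16] = 8, so this is optimal.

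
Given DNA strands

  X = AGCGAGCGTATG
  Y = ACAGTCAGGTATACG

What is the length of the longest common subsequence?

10

Match A at X[1]=Y[3], G at X[2]=Y[4], C at X[3]=Y[6], A at X[5]=Y[7], G at X[6]=Y[8], G at X[8]=Y[9], T at X[9]=Y[10], A at X[10]=Y[11], T at X[11]=Y[12], G at X[12]=Y[15] — 10 bases in the same relative order in both. The LCS DP gives dp[12][15] = 10, so this is optimal.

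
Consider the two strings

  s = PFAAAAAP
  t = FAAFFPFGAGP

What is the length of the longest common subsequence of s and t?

Let dp[i][j] be the LCS length of the first i characters of s and the first j characters of t. dp[i][j] = dp[i-1][j-1]+1 when the i-th and j-th characters match, else max(dp[i-1][j], dp[i][j-1]).
    ·  F  A  A  F  F  P  F  G  A  G  P
 ·  0  0  0  0  0  0  0  0  0  0  0  0
 P  0  0  0  0  0  0  1  1  1  1  1  1
 F  0  1  1  1  1  1  1  2  2  2  2  2
 A  0  1  2  2  2  2  2  2  2  3  3  3
 A  0  1  2  3  3  3  3  3  3  3  3  3
 A  0  1  2  3  3  3  3  3  3  4  4  4
 A  0  1  2  3  3  3  3  3  3  4  4  4
 A  0  1  2  3  3  3  3  3  3  4  4  4
 P  0  1  2  3  3  3  4  4  4  4  4  5
dp[8][11] = 5. One LCS (by backtracking along matches): FAAAP.

5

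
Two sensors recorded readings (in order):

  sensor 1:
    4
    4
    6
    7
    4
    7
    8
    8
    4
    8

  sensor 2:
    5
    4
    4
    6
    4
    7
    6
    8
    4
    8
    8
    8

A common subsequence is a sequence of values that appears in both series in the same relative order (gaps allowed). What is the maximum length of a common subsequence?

Let dp[i][j] be the LCS length of the first i values of sensor 1 and the first j values of sensor 2. dp[i][j] = dp[i-1][j-1]+1 when the i-th and j-th values match, else max(dp[i-1][j], dp[i][j-1]).
    ·  5  4  4  6  4  7  6  8  4  8  8  8
 ·  0  0  0  0  0  0  0  0  0  0  0  0  0
 4  0  0  1  1  1  1  1  1  1  1  1  1  1
 4  0  0  1  2  2  2  2  2  2  2  2  2  2
 6  0  0  1  2  3  3  3  3  3  3  3  3  3
 7  0  0  1  2  3  3  4  4  4  4  4  4  4
 4  0  0  1  2  3  4  4  4  4  5  5  5  5
 7  0  0  1  2  3  4  5  5  5  5  5  5  5
 8  0  0  1  2  3  4  5  5  6  6  6  6  6
 8  0  0  1  2  3  4  5  5  6  6  7  7  7
 4  0  0  1  2  3  4  5  5  6  7  7  7  7
 8  0  0  1  2  3  4  5  5  6  7  8  8  8
dp[10][12] = 8. One LCS (by backtracking along matches): 4, 4, 6, 7, 4, 8, 8, 8.

8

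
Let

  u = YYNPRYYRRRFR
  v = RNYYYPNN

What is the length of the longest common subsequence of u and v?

One common subsequence of length 3: Y at u[1]=v[4] → Y at u[2]=v[5] → N at u[3]=v[8], and the DP table's final entry dp[12][8] is also 3, so no common subsequence is longer.

3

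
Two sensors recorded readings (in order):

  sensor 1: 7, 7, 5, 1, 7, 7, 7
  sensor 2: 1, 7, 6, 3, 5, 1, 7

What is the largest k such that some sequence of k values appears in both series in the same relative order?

4

One common subsequence of length 4: 7 [1,2], then 5 [3,5], then 1 [4,6], then 7 [7,7]. The LCS DP gives dp[7][7] = 4, so this is optimal.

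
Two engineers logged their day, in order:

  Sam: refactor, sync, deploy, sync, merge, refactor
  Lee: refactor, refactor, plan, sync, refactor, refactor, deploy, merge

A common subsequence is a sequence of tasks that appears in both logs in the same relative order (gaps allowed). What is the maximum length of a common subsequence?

4

Pick refactor [1,2] → sync [2,4] → deploy [3,7] → merge [5,8]; all 4 tasks appear in both, in order. dp[6][8] = 4 confirms this is the maximum.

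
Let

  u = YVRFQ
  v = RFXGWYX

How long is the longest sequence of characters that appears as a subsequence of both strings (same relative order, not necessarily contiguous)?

Let dp[i][j] be the LCS length of the first i characters of u and the first j characters of v. dp[i][j] = dp[i-1][j-1]+1 when the i-th and j-th characters match, else max(dp[i-1][j], dp[i][j-1]).
    ·  R  F  X  G  W  Y  X
 ·  0  0  0  0  0  0  0  0
 Y  0  0  0  0  0  0  1  1
 V  0  0  0  0  0  0  1  1
 R  0  1  1  1  1  1  1  1
 F  0  1  2  2  2  2  2  2
 Q  0  1  2  2  2  2  2  2
dp[5][7] = 2. One LCS (by backtracking along matches): RF.

2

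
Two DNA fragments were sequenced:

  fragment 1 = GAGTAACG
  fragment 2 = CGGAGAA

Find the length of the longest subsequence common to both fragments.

5

One common subsequence of length 5: G at fragment 1[1]=fragment 2[3]; then A at fragment 1[2]=fragment 2[4]; then G at fragment 1[3]=fragment 2[5]; then A at fragment 1[5]=fragment 2[6]; then A at fragment 1[6]=fragment 2[7]. The LCS DP gives dp[8][7] = 5, so this is optimal.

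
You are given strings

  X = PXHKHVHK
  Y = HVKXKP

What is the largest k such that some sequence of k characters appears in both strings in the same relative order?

One common subsequence of length 3: H [3,1]; then K [4,3]; then K [8,5]. The LCS DP gives dp[8][6] = 3, so this is optimal.

3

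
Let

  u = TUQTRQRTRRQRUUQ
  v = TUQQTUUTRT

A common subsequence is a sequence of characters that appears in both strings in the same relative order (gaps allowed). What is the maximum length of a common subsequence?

Let dp[i][j] be the LCS length of the first i characters of u and the first j characters of v. dp[i][j] = dp[i-1][j-1]+1 when the i-th and j-th characters match, else max(dp[i-1][j], dp[i][j-1]).
    ·  T  U  Q  Q  T  U  U  T  R  T
 ·  0  0  0  0  0  0  0  0  0  0  0
 T  0  1  1  1  1  1  1  1  1  1  1
 U  0  1  2  2  2  2  2  2  2  2  2
 Q  0  1  2  3  3  3  3  3  3  3  3
 T  0  1  2  3  3  4  4  4  4  4  4
 R  0  1  2  3  3  4  4  4  4  5  5
 Q  0  1  2  3  4  4  4  4  4  5  5
 R  0  1  2  3  4  4  4  4  4  5  5
 T  0  1  2  3  4  5  5  5  5  5  6
 R  0  1  2  3  4  5  5  5  5  6  6
 R  0  1  2  3  4  5  5  5  5  6  6
 Q  0  1  2  3  4  5  5  5  5  6  6
 R  0  1  2  3  4  5  5  5  5  6  6
 U  0  1  2  3  4  5  6  6  6  6  6
 U  0  1  2  3  4  5  6  7  7  7  7
 Q  0  1  2  3  4  5  6  7  7  7  7
dp[15][10] = 7. One LCS (by backtracking along matches): TUQQTUU.

7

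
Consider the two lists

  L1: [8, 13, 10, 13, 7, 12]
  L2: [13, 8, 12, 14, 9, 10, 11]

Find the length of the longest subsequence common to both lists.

2

Let dp[i][j] be the LCS length of the first i values of L1 and the first j values of L2. dp[i][j] = dp[i-1][j-1]+1 when the i-th and j-th values match, else max(dp[i-1][j], dp[i][j-1]).
    · 13  8 12 14  9 10 11
 ·  0  0  0  0  0  0  0  0
 8  0  0  1  1  1  1  1  1
13  0  1  1  1  1  1  1  1
10  0  1  1  1  1  1  2  2
13  0  1  1  1  1  1  2  2
 7  0  1  1  1  1  1  2  2
12  0  1  1  2  2  2  2  2
dp[6][7] = 2. One LCS (by backtracking along matches): 8, 10.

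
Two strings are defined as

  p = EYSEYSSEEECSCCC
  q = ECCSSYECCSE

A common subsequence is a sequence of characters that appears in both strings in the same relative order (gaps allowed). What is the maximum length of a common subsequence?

6

Match E at p[1]=q[1], S at p[3]=q[5], Y at p[5]=q[6], E at p[8]=q[7], C at p[11]=q[9], S at p[12]=q[10] — 6 characters in the same relative order in both. The LCS DP gives dp[15][11] = 6, so this is optimal.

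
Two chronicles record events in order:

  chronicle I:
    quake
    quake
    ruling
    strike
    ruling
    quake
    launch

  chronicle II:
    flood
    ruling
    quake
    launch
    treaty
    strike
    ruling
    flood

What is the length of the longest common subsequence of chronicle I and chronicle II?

Taking quake [1,3]; then strike [4,6]; then ruling [5,7] gives a common subsequence of length 3. Since dp[7][8] = 3, nothing longer is possible.

3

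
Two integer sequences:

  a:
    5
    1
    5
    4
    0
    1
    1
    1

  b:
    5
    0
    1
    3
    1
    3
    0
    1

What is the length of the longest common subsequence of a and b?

One common subsequence of length 5: 5 [3,1], then 0 [5,2], then 1 [6,3], then 1 [7,5], then 1 [8,8]. dp[8][8] = 5 confirms this is the maximum.

5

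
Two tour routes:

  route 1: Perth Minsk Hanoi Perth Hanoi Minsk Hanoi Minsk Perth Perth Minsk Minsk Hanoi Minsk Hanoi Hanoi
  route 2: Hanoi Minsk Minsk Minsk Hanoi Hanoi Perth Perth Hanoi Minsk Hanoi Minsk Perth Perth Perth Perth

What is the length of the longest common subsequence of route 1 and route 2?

9

One common subsequence of length 9: Minsk [2,4], then Hanoi [3,6], then Perth [4,8], then Hanoi [5,9], then Minsk [6,10], then Hanoi [7,11], then Minsk [8,12], then Perth [9,15], then Perth [10,16]. The LCS DP gives dp[16][16] = 9, so this is optimal.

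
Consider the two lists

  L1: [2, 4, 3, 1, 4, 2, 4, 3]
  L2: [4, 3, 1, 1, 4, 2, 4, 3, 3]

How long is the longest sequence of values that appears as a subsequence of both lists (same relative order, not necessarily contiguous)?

7

One common subsequence of length 7: 4 [2,1], then 3 [3,2], then 1 [4,4], then 4 [5,5], then 2 [6,6], then 4 [7,7], then 3 [8,9]. Since dp[8][9] = 7, nothing longer is possible.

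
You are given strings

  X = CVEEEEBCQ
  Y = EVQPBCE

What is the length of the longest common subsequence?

Taking V (X #2, Y #2); then B (X #7, Y #5); then C (X #8, Y #6) gives a common subsequence of length 3. Since dp[9][7] = 3, nothing longer is possible.

3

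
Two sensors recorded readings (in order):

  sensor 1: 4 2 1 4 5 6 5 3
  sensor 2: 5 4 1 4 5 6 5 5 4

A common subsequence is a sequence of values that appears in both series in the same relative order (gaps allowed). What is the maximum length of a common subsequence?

6

Match 4 [1,2], 1 [3,3], 4 [4,4], 5 [5,5], 6 [6,6], 5 [7,8] — 6 values in the same relative order in both. The LCS DP gives dp[8][9] = 6, so this is optimal.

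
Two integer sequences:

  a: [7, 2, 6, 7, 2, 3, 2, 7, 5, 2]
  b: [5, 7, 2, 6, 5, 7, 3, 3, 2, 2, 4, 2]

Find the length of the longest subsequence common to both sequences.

7

One common subsequence of length 7: 7 at a[1]=b[2]; then 2 at a[2]=b[3]; then 6 at a[3]=b[4]; then 7 at a[4]=b[6]; then 2 at a[5]=b[9]; then 2 at a[7]=b[10]; then 2 at a[10]=b[12], and the DP table's final entry dp[10][12] is also 7, so no common subsequence is longer.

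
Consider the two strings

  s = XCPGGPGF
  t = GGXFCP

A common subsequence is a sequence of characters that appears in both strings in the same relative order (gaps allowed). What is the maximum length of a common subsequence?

3

Let dp[i][j] be the LCS length of the first i characters of s and the first j characters of t. dp[i][j] = dp[i-1][j-1]+1 when the i-th and j-th characters match, else max(dp[i-1][j], dp[i][j-1]).
    ·  G  G  X  F  C  P
 ·  0  0  0  0  0  0  0
 X  0  0  0  1  1  1  1
 C  0  0  0  1  1  2  2
 P  0  0  0  1  1  2  3
 G  0  1  1  1  1  2  3
 G  0  1  2  2  2  2  3
 P  0  1  2  2  2  2  3
 G  0  1  2  2  2  2  3
 F  0  1  2  2  3  3  3
dp[8][6] = 3. One LCS (by backtracking along matches): XCP.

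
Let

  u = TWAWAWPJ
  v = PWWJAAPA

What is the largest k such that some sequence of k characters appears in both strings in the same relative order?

Let dp[i][j] be the LCS length of the first i characters of u and the first j characters of v. dp[i][j] = dp[i-1][j-1]+1 when the i-th and j-th characters match, else max(dp[i-1][j], dp[i][j-1]).
    ·  P  W  W  J  A  A  P  A
 ·  0  0  0  0  0  0  0  0  0
 T  0  0  0  0  0  0  0  0  0
 W  0  0  1  1  1  1  1  1  1
 A  0  0  1  1  1  2  2  2  2
 W  0  0  1  2  2  2  2  2  2
 A  0  0  1  2  2  3  3  3  3
 W  0  0  1  2  2  3  3  3  3
 P  0  1  1  2  2  3  3  4  4
 J  0  1  1  2  3  3  3  4  4
dp[8][8] = 4. One LCS (by backtracking along matches): WAAP.

4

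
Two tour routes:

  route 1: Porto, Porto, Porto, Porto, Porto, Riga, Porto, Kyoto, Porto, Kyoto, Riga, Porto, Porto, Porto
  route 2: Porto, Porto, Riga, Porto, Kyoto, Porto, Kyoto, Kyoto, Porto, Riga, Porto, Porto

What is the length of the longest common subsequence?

10

Pick Porto at route 1[4]=route 2[1]; then Porto at route 1[5]=route 2[2]; then Riga at route 1[6]=route 2[3]; then Porto at route 1[7]=route 2[4]; then Kyoto at route 1[8]=route 2[5]; then Porto at route 1[9]=route 2[6]; then Kyoto at route 1[10]=route 2[8]; then Riga at route 1[11]=route 2[10]; then Porto at route 1[13]=route 2[11]; then Porto at route 1[14]=route 2[12]; all 10 stops appear in both, in order. The LCS DP gives dp[14][12] = 10, so this is optimal.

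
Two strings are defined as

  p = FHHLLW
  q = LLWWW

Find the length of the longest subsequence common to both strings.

3

Let dp[i][j] be the LCS length of the first i characters of p and the first j characters of q. dp[i][j] = dp[i-1][j-1]+1 when the i-th and j-th characters match, else max(dp[i-1][j], dp[i][j-1]).
    ·  L  L  W  W  W
 ·  0  0  0  0  0  0
 F  0  0  0  0  0  0
 H  0  0  0  0  0  0
 H  0  0  0  0  0  0
 L  0  1  1  1  1  1
 L  0  1  2  2  2  2
 W  0  1  2  3  3  3
dp[6][5] = 3. One LCS (by backtracking along matches): LLW.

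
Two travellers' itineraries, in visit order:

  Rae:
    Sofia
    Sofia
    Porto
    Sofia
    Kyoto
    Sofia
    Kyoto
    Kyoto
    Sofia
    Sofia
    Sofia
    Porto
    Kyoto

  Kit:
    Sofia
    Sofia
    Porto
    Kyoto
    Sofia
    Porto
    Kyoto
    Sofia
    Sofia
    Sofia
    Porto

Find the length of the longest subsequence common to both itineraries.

10

Pick Sofia (Rae #1, Kit #1), Sofia (Rae #2, Kit #2), Porto (Rae #3, Kit #3), Kyoto (Rae #5, Kit #4), Sofia (Rae #6, Kit #5), Kyoto (Rae #8, Kit #7), Sofia (Rae #9, Kit #8), Sofia (Rae #10, Kit #9), Sofia (Rae #11, Kit #10), Porto (Rae #12, Kit #11); all 10 stops appear in both, in order. Since dp[13][11] = 10, nothing longer is possible.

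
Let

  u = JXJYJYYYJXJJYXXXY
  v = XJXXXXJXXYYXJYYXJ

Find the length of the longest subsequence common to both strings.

9

Taking J (u #1, v #2) → X (u #2, v #6) → J (u #3, v #7) → Y (u #4, v #11) → J (u #5, v #13) → Y (u #7, v #14) → Y (u #8, v #15) → X (u #10, v #16) → J (u #12, v #17) gives a common subsequence of length 9. dp[17][17] = 9 confirms this is the maximum.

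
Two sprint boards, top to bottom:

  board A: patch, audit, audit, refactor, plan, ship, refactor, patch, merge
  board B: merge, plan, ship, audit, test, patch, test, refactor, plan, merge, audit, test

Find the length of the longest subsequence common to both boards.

One common subsequence of length 4: patch (board A #1, board B #6), then refactor (board A #4, board B #8), then plan (board A #5, board B #9), then merge (board A #9, board B #10). Since dp[9][12] = 4, nothing longer is possible.

4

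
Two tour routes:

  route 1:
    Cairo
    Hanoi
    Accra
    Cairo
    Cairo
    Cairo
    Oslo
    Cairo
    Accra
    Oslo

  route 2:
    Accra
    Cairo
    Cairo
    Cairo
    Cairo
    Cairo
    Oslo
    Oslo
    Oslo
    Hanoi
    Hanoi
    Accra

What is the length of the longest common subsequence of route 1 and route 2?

6

Match Cairo at route 1[1]=route 2[3], then Cairo at route 1[4]=route 2[4], then Cairo at route 1[5]=route 2[5], then Cairo at route 1[6]=route 2[6], then Oslo at route 1[7]=route 2[9], then Accra at route 1[9]=route 2[12] — 6 stops in the same relative order in both. The LCS DP gives dp[10][12] = 6, so this is optimal.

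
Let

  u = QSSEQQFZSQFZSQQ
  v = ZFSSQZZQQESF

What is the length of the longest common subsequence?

7

Pick S (u #2, v #3), then S (u #3, v #4), then Q (u #6, v #5), then Z (u #8, v #6), then Z (u #12, v #7), then Q (u #14, v #8), then Q (u #15, v #9); all 7 characters appear in both, in order. The LCS DP gives dp[15][12] = 7, so this is optimal.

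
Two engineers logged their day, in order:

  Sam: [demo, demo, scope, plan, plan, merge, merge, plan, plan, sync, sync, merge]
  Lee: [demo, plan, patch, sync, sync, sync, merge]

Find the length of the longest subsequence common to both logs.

Match demo (Sam #2, Lee #1); then plan (Sam #4, Lee #2); then sync (Sam #10, Lee #5); then sync (Sam #11, Lee #6); then merge (Sam #12, Lee #7) — 5 tasks in the same relative order in both. The LCS DP gives dp[12][7] = 5, so this is optimal.

5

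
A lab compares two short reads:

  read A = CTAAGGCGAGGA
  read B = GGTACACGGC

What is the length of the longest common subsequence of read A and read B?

Let dp[i][j] be the LCS length of the first i bases of read A and the first j bases of read B. dp[i][j] = dp[i-1][j-1]+1 when the i-th and j-th bases match, else max(dp[i-1][j], dp[i][j-1]).
    ·  G  G  T  A  C  A  C  G  G  C
 ·  0  0  0  0  0  0  0  0  0  0  0
 C  0  0  0  0  0  1  1  1  1  1  1
 T  0  0  0  1  1  1  1  1  1  1  1
 A  0  0  0  1  2  2  2  2  2  2  2
 A  0  0  0  1  2  2  3  3  3  3  3
 G  0  1  1  1  2  2  3  3  4  4  4
 G  0  1  2  2  2  2  3  3  4  5  5
 C  0  1  2  2  2  3  3  4  4  5  6
 G  0  1  2  2  2  3  3  4  5  5  6
 A  0  1  2  2  3  3  4  4  5  5  6
 G  0  1  2  2  3  3  4  4  5  6  6
 G  0  1  2  2  3  3  4  4  5  6  6
 A  0  1  2  2  3  3  4  4  5  6  6
dp[12][10] = 6. One LCS (by backtracking along matches): TAAGGC.

6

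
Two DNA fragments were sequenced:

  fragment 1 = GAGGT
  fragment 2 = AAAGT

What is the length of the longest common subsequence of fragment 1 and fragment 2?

3

Let dp[i][j] be the LCS length of the first i bases of fragment 1 and the first j bases of fragment 2. dp[i][j] = dp[i-1][j-1]+1 when the i-th and j-th bases match, else max(dp[i-1][j], dp[i][j-1]).
    ·  A  A  A  G  T
 ·  0  0  0  0  0  0
 G  0  0  0  0  1  1
 A  0  1  1  1  1  1
 G  0  1  1  1  2  2
 G  0  1  1  1  2  2
 T  0  1  1  1  2  3
dp[5][5] = 3. One LCS (by backtracking along matches): AGT.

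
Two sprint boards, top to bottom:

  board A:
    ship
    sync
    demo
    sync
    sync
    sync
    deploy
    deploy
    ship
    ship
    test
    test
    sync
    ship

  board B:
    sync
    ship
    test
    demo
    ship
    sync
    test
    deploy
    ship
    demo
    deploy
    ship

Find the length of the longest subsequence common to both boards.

6

Match ship [1,2]; then demo [3,4]; then sync [4,6]; then deploy [7,8]; then deploy [8,11]; then ship [14,12] — 6 tasks in the same relative order in both. The LCS DP gives dp[14][12] = 6, so this is optimal.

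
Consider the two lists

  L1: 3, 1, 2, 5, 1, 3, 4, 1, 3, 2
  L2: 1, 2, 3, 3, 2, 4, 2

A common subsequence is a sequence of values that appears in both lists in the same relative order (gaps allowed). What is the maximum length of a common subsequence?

Match 1 [2,1] → 2 [3,2] → 3 [6,4] → 4 [7,6] → 2 [10,7] — 5 values in the same relative order in both. Since dp[10][7] = 5, nothing longer is possible.

5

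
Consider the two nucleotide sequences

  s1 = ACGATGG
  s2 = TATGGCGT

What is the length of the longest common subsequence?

Taking A (s1 #1, s2 #2) → C (s1 #2, s2 #6) → G (s1 #3, s2 #7) → T (s1 #5, s2 #8) gives a common subsequence of length 4. Since dp[7][8] = 4, nothing longer is possible.

4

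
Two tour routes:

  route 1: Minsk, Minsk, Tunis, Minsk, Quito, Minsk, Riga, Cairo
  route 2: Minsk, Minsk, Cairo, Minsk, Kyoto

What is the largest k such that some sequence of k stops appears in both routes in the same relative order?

3

Match Minsk [1,1], Minsk [2,2], Minsk [4,4] — 3 stops in the same relative order in both, and the DP table's final entry dp[8][5] is also 3, so no common subsequence is longer.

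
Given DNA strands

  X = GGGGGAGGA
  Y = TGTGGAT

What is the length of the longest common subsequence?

Match G at X[1]=Y[2], G at X[4]=Y[4], G at X[5]=Y[5], A at X[6]=Y[6] — 4 bases in the same relative order in both, and the DP table's final entry dp[9][7] is also 4, so no common subsequence is longer.

4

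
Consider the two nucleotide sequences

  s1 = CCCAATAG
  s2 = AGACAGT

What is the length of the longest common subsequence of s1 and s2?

Let dp[i][j] be the LCS length of the first i bases of s1 and the first j bases of s2. dp[i][j] = dp[i-1][j-1]+1 when the i-th and j-th bases match, else max(dp[i-1][j], dp[i][j-1]).
    ·  A  G  A  C  A  G  T
 ·  0  0  0  0  0  0  0  0
 C  0  0  0  0  1  1  1  1
 C  0  0  0  0  1  1  1  1
 C  0  0  0  0  1  1  1  1
 A  0  1  1  1  1  2  2  2
 A  0  1  1  2  2  2  2  2
 T  0  1  1  2  2  2  2  3
 A  0  1  1  2  2  3  3  3
 G  0  1  2  2  2  3  4  4
dp[8][7] = 4. One LCS (by backtracking along matches): AAAG.

4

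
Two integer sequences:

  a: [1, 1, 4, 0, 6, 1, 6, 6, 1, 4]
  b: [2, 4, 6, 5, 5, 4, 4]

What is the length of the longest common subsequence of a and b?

Let dp[i][j] be the LCS length of the first i values of a and the first j values of b. dp[i][j] = dp[i-1][j-1]+1 when the i-th and j-th values match, else max(dp[i-1][j], dp[i][j-1]).
    ·  2  4  6  5  5  4  4
 ·  0  0  0  0  0  0  0  0
 1  0  0  0  0  0  0  0  0
 1  0  0  0  0  0  0  0  0
 4  0  0  1  1  1  1  1  1
 0  0  0  1  1  1  1  1  1
 6  0  0  1  2  2  2  2  2
 1  0  0  1  2  2  2  2  2
 6  0  0  1  2  2  2  2  2
 6  0  0  1  2  2  2  2  2
 1  0  0  1  2  2  2  2  2
 4  0  0  1  2  2  2  3  3
dp[10][7] = 3. One LCS (by backtracking along matches): 4, 6, 4.

3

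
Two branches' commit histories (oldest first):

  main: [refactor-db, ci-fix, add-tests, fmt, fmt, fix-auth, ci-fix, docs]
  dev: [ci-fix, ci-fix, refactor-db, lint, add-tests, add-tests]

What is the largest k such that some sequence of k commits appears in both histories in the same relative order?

2

Match refactor-db (main #1, dev #3), then add-tests (main #3, dev #6) — 2 commits in the same relative order in both. Since dp[8][6] = 2, nothing longer is possible.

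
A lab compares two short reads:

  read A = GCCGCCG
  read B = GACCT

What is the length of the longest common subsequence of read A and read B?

Let dp[i][j] be the LCS length of the first i bases of read A and the first j bases of read B. dp[i][j] = dp[i-1][j-1]+1 when the i-th and j-th bases match, else max(dp[i-1][j], dp[i][j-1]).
    ·  G  A  C  C  T
 ·  0  0  0  0  0  0
 G  0  1  1  1  1  1
 C  0  1  1  2  2  2
 C  0  1  1  2  3  3
 G  0  1  1  2  3  3
 C  0  1  1  2  3  3
 C  0  1  1  2  3  3
 G  0  1  1  2  3  3
dp[7][5] = 3. One LCS (by backtracking along matches): GCC.

3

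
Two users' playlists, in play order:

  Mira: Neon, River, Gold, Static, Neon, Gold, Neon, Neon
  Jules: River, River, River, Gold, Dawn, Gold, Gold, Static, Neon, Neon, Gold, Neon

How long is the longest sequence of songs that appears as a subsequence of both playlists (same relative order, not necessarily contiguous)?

6

Taking River at Mira[2]=Jules[3]; then Gold at Mira[3]=Jules[7]; then Static at Mira[4]=Jules[8]; then Neon at Mira[5]=Jules[10]; then Gold at Mira[6]=Jules[11]; then Neon at Mira[8]=Jules[12] gives a common subsequence of length 6. The LCS DP gives dp[8][12] = 6, so this is optimal.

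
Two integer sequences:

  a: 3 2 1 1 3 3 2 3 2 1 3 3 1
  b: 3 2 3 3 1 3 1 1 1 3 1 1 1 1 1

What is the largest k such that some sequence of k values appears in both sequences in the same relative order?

8

Pick 3 at a[1]=b[1], 2 at a[2]=b[2], 3 at a[5]=b[3], 3 at a[6]=b[4], 3 at a[8]=b[6], 1 at a[10]=b[9], 3 at a[11]=b[10], 1 at a[13]=b[15]; all 8 values appear in both, in order. dp[13][15] = 8 confirms this is the maximum.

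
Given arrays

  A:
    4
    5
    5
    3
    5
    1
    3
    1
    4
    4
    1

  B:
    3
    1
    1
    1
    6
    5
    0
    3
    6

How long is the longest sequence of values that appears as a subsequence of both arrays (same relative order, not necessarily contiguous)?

Match 3 (A #4, B #1); then 1 (A #6, B #2); then 1 (A #8, B #3); then 1 (A #11, B #4) — 4 values in the same relative order in both. dp[11][9] = 4 confirms this is the maximum.

4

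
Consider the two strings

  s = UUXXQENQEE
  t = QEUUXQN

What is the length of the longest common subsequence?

5

Let dp[i][j] be the LCS length of the first i characters of s and the first j characters of t. dp[i][j] = dp[i-1][j-1]+1 when the i-th and j-th characters match, else max(dp[i-1][j], dp[i][j-1]).
    ·  Q  E  U  U  X  Q  N
 ·  0  0  0  0  0  0  0  0
 U  0  0  0  1  1  1  1  1
 U  0  0  0  1  2  2  2  2
 X  0  0  0  1  2  3  3  3
 X  0  0  0  1  2  3  3  3
 Q  0  1  1  1  2  3  4  4
 E  0  1  2  2  2  3  4  4
 N  0  1  2  2  2  3  4  5
 Q  0  1  2  2  2  3  4  5
 E  0  1  2  2  2  3  4  5
 E  0  1  2  2  2  3  4  5
dp[10][7] = 5. One LCS (by backtracking along matches): UUXQN.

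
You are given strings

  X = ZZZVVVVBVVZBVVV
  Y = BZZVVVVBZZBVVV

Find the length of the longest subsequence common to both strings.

12

Match Z [2,2] → Z [3,3] → V [4,4] → V [5,5] → V [6,6] → V [7,7] → B [8,8] → Z [11,10] → B [12,11] → V [13,12] → V [14,13] → V [15,14] — 12 characters in the same relative order in both. dp[15][14] = 12 confirms this is the maximum.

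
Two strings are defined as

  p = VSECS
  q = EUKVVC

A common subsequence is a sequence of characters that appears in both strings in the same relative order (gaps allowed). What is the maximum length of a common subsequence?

Let dp[i][j] be the LCS length of the first i characters of p and the first j characters of q. dp[i][j] = dp[i-1][j-1]+1 when the i-th and j-th characters match, else max(dp[i-1][j], dp[i][j-1]).
    ·  E  U  K  V  V  C
 ·  0  0  0  0  0  0  0
 V  0  0  0  0  1  1  1
 S  0  0  0  0  1  1  1
 E  0  1  1  1  1  1  1
 C  0  1  1  1  1  1  2
 S  0  1  1  1  1  1  2
dp[5][6] = 2. One LCS (by backtracking along matches): VC.

2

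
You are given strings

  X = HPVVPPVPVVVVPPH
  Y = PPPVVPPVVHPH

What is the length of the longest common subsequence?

9

Taking P [2,3], V [3,4], V [4,5], P [5,6], P [6,7], V [7,8], V [9,9], P [14,11], H [15,12] gives a common subsequence of length 9. Since dp[15][12] = 9, nothing longer is possible.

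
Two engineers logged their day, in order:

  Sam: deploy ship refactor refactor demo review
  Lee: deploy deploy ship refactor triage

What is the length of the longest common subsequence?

Match deploy (Sam #1, Lee #2), then ship (Sam #2, Lee #3), then refactor (Sam #3, Lee #4) — 3 tasks in the same relative order in both. dp[6][5] = 3 confirms this is the maximum.

3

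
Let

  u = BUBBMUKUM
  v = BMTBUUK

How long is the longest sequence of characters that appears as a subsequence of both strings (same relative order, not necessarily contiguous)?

4

Match B (u #1, v #4) → U (u #2, v #5) → U (u #6, v #6) → K (u #7, v #7) — 4 characters in the same relative order in both, and the DP table's final entry dp[9][7] is also 4, so no common subsequence is longer.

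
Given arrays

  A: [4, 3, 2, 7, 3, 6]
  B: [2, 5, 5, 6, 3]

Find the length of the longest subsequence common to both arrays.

Pick 2 at A[3]=B[1] → 3 at A[5]=B[5]; all 2 values appear in both, in order, and the DP table's final entry dp[6][5] is also 2, so no common subsequence is longer.

2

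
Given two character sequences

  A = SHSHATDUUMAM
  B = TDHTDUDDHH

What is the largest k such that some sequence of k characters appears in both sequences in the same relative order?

One common subsequence of length 4: H at A[4]=B[3] → T at A[6]=B[4] → D at A[7]=B[5] → U at A[8]=B[6]. The LCS DP gives dp[12][10] = 4, so this is optimal.

4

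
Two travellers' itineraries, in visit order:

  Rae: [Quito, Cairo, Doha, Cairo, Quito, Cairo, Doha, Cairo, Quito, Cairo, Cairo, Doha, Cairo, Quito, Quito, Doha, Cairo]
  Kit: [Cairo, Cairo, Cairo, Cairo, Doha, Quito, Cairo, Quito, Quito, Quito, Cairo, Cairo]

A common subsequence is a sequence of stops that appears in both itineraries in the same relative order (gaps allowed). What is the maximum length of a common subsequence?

9

Match Cairo (Rae #2, Kit #2); then Cairo (Rae #4, Kit #3); then Cairo (Rae #6, Kit #4); then Doha (Rae #7, Kit #5); then Cairo (Rae #8, Kit #7); then Quito (Rae #9, Kit #8); then Quito (Rae #14, Kit #9); then Quito (Rae #15, Kit #10); then Cairo (Rae #17, Kit #12) — 9 stops in the same relative order in both. Since dp[17][12] = 9, nothing longer is possible.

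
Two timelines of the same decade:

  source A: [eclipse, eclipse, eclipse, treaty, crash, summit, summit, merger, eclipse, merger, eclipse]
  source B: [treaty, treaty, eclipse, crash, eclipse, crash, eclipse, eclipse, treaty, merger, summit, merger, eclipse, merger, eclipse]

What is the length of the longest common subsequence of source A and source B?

Taking eclipse (source A #1, source B #5), then eclipse (source A #2, source B #7), then eclipse (source A #3, source B #8), then treaty (source A #4, source B #9), then summit (source A #7, source B #11), then merger (source A #8, source B #12), then eclipse (source A #9, source B #13), then merger (source A #10, source B #14), then eclipse (source A #11, source B #15) gives a common subsequence of length 9. dp[11][15] = 9 confirms this is the maximum.

9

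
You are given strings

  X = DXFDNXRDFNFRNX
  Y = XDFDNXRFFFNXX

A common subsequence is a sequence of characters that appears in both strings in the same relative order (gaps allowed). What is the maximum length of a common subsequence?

One common subsequence of length 10: D [1,2] → F [3,3] → D [4,4] → N [5,5] → X [6,6] → R [7,7] → F [9,9] → F [11,10] → N [13,11] → X [14,13]. Since dp[14][13] = 10, nothing longer is possible.

10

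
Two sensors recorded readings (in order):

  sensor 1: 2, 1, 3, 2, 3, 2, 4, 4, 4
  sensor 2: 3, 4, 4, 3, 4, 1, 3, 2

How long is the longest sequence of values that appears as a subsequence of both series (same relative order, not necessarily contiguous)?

Pick 3 [5,1], 4 [7,2], 4 [8,3], 4 [9,5]; all 4 values appear in both, in order. Since dp[9][8] = 4, nothing longer is possible.

4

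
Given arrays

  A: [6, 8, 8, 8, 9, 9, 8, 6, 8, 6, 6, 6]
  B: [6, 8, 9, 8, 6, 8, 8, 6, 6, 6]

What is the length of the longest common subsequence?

9

Let dp[i][j] be the LCS length of the first i values of A and the first j values of B. dp[i][j] = dp[i-1][j-1]+1 when the i-th and j-th values match, else max(dp[i-1][j], dp[i][j-1]).
    ·  6  8  9  8  6  8  8  6  6  6
 ·  0  0  0  0  0  0  0  0  0  0  0
 6  0  1  1  1  1  1  1  1  1  1  1
 8  0  1  2  2  2  2  2  2  2  2  2
 8  0  1  2  2  3  3  3  3  3  3  3
 8  0  1  2  2  3  3  4  4  4  4  4
 9  0  1  2  3  3  3  4  4  4  4  4
 9  0  1  2  3  3  3  4  4  4  4  4
 8  0  1  2  3  4  4  4  5  5  5  5
 6  0  1  2  3  4  5  5  5  6  6  6
 8  0  1  2  3  4  5  6  6  6  6  6
 6  0  1  2  3  4  5  6  6  7  7  7
 6  0  1  2  3  4  5  6  6  7  8  8
 6  0  1  2  3  4  5  6  6  7  8  9
dp[12][10] = 9. One LCS (by backtracking along matches): 6, 8, 9, 8, 6, 8, 6, 6, 6.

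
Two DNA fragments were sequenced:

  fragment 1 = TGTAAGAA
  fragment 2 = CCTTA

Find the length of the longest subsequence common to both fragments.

3

Let dp[i][j] be the LCS length of the first i bases of fragment 1 and the first j bases of fragment 2. dp[i][j] = dp[i-1][j-1]+1 when the i-th and j-th bases match, else max(dp[i-1][j], dp[i][j-1]).
    ·  C  C  T  T  A
 ·  0  0  0  0  0  0
 T  0  0  0  1  1  1
 G  0  0  0  1  1  1
 T  0  0  0  1  2  2
 A  0  0  0  1  2  3
 A  0  0  0  1  2  3
 G  0  0  0  1  2  3
 A  0  0  0  1  2  3
 A  0  0  0  1  2  3
dp[8][5] = 3. One LCS (by backtracking along matches): TTA.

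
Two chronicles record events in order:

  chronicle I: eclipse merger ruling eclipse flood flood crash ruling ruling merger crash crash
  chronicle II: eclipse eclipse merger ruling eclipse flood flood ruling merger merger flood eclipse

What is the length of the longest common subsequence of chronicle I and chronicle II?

8

One common subsequence of length 8: eclipse (chronicle I #1, chronicle II #2), merger (chronicle I #2, chronicle II #3), ruling (chronicle I #3, chronicle II #4), eclipse (chronicle I #4, chronicle II #5), flood (chronicle I #5, chronicle II #6), flood (chronicle I #6, chronicle II #7), ruling (chronicle I #8, chronicle II #8), merger (chronicle I #10, chronicle II #10). dp[12][12] = 8 confirms this is the maximum.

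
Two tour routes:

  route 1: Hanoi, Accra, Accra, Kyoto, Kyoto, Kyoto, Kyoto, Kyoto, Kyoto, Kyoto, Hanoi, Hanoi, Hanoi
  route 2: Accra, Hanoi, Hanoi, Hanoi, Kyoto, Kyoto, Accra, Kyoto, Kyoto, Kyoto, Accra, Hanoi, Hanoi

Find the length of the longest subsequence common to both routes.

One common subsequence of length 8: Hanoi at route 1[1]=route 2[4] → Kyoto at route 1[4]=route 2[5] → Kyoto at route 1[5]=route 2[6] → Kyoto at route 1[6]=route 2[8] → Kyoto at route 1[7]=route 2[9] → Kyoto at route 1[8]=route 2[10] → Hanoi at route 1[12]=route 2[12] → Hanoi at route 1[13]=route 2[13], and the DP table's final entry dp[13][13] is also 8, so no common subsequence is longer.

8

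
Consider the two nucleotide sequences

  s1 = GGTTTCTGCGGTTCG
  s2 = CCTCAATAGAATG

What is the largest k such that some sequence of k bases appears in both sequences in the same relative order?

6

One common subsequence of length 6: T (s1 #5, s2 #3) → C (s1 #6, s2 #4) → T (s1 #7, s2 #7) → G (s1 #8, s2 #9) → T (s1 #13, s2 #12) → G (s1 #15, s2 #13), and the DP table's final entry dp[15][13] is also 6, so no common subsequence is longer.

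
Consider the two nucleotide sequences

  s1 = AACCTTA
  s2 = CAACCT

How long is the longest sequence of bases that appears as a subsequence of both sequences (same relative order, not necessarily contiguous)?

Pick A (s1 #1, s2 #2) → A (s1 #2, s2 #3) → C (s1 #3, s2 #4) → C (s1 #4, s2 #5) → T (s1 #6, s2 #6); all 5 bases appear in both, in order. dp[7][6] = 5 confirms this is the maximum.

5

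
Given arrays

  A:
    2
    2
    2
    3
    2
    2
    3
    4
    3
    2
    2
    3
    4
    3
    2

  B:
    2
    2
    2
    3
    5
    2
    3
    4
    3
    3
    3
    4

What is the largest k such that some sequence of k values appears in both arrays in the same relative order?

10

Pick 2 [1,1], then 2 [2,2], then 2 [3,3], then 3 [4,4], then 2 [6,6], then 3 [7,7], then 4 [8,8], then 3 [9,10], then 3 [12,11], then 4 [13,12]; all 10 values appear in both, in order. dp[15][12] = 10 confirms this is the maximum.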